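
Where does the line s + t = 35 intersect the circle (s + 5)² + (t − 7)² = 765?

(1, 34) and (22, 13)

From the line, t = −s + 35. Substituting:
2s² − 46s + 44 = 0  ⟹  s² − 23s + 22 = 0
s = 22 or s = 1, giving (22, 13) and (1, 34).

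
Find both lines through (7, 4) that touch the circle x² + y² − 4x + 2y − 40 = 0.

Let a tangent through (7, 4) have slope m. Its distance from (2, −1) must equal 3√5:
[m·(−5) − (−5)]² = 45(m² + 1)
2m² + 5m + 2 = 0, so m = −1/2 or m = −2.
Through (7, 4) these give x + 2y = 15 and 2x + y = 18.

x + 2y = 15 and 2x + y = 18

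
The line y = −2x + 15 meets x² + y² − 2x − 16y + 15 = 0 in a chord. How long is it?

6√5

Centre (1, 8), r² = 50. Perpendicular distance d from centre to line = |−5| / √5 = 5/√5.
Half the chord is √(r² − d²) = √(45), so the full chord is 6√5.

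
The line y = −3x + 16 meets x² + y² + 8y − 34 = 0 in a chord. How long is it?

Centre (0, −4), r² = 50. Perpendicular distance d from centre to line = |−20| / √10 = 20/√10.
Chord = 2√(r² − d²) = 2·√(10) = 2√10.

2√10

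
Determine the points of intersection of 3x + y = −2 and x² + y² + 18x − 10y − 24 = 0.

Express y = −3x − 2 and substitute into the circle:
10x² + 60x = 0  ⟹  x² + 6x = 0
x = 0 or x = −6, giving (0, −2) and (−6, 16).

(−6, 16) and (0, −2)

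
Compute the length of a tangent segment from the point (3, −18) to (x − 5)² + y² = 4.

18

The centre is (5, 0) and r = 2. The square of the distance from P to the centre is 4 + 324 = 328.
The tangent meets the radius at right angles, so tangent² = |PO|² − r² = 328 − 4 = 324.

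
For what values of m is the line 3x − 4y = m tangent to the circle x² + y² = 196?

m = −70 or m = 70

The line touches the circle iff its distance from (0, 0) is 14:
|3·0 − 4·0 − m| / √25 = 14
|m| = 14·5, so m = 70 or m = −70.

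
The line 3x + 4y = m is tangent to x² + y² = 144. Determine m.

m = −60 or m = 60

The line touches the circle iff its distance from (0, 0) is 12:
|3·0 + 4·0 − m| / √25 = 12
|m| = 12·5, so m = 60 or m = −60.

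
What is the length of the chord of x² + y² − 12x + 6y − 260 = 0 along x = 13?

32

The distance from (6, −3) to the line is 7, and r² = 305.
Chord = 2√(r² − d²) = 2·√(256) = 32.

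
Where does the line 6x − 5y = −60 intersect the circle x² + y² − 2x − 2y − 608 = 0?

(−20, −12) and (10, 24)

From the line, y = (60 + 6x)/5. Substituting:
61x² + 610x − 12200 = 0  ⟹  x² + 10x − 200 = 0
x = 10 or x = −20, giving (10, 24) and (−20, −12).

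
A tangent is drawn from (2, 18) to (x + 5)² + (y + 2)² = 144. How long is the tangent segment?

√305

The centre is (−5, −2) and r = 12. The square of the distance from P to the centre is 49 + 400 = 449.
By the tangent–radius right angle, tangent length = √(|PO|² − r²) = √305.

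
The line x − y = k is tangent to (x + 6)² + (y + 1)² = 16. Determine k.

k = −5 ± 4√2

The line touches the circle iff its distance from (−6, −1) is 4:
|1·(−6) − 1·(−1) − k| / √2 = 4
|k − (−5)| = 4√2.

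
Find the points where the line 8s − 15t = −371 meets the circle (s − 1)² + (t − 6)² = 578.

Express t = (371 + 8s)/15 and substitute into the circle:
289s² + 4046s − 50864 = 0  ⟹  s² + 14s − 176 = 0
s = 8 or s = −22, giving (8, 29) and (−22, 13).

(−22, 13) and (8, 29)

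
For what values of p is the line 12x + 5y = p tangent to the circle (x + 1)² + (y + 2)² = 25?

p = −87 or p = 43

Tangency holds when the distance from the centre (−1, −2) to the line equals the radius 5:
|12·(−1) + 5·(−2) − p| / √169 = 5
|p − (−22)| = 5·13, so p = 43 or p = −87.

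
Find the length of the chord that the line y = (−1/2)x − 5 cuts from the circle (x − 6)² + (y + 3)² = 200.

Substitute y = (−10 − x)/2:
5x² − 40x − 640 = 0  ⟹  x² − 8x − 128 = 0
x = 16 or x = −8, giving (16, −13) and (−8, −1).
|(16, −13) − (−8, −1)| = √((24)² + (−12)²) = 12√5.

12√5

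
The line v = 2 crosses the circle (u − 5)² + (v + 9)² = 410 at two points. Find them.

(−12, 2) and (22, 2)

Substitute v = 2:
u² − 10u − 264 = 0
u = 22 or u = −12, giving (22, 2) and (−12, 2).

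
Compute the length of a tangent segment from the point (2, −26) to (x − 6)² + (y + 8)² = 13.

Centre (6, −8), r² = 13. |PO|² = (−4)² + (−18)² = 340.
By the tangent–radius right angle, tangent length = √(|PO|² − r²) = √327.

√327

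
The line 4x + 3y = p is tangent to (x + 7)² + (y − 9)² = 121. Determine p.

p = −56 or p = 54

The line touches the circle iff its distance from (−7, 9) is 11:
|4·(−7) + 3·9 − p| / √25 = 11
|p − (−1)| = 11·5, so p = 54 or p = −56.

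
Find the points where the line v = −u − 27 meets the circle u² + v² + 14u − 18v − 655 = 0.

(−35, 8) and (−8, −19)

Express v = −u − 27 and substitute into the circle:
2u² + 86u + 560 = 0  ⟹  u² + 43u + 280 = 0
u = −8 or u = −35, giving (−8, −19) and (−35, 8).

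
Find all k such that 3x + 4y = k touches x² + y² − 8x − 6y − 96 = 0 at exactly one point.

k = −31 or k = 79

The line touches the circle iff its distance from (4, 3) is 11:
|3·4 + 4·3 − k| / √25 = 11
|k − (24)| = 11·5, so k = 79 or k = −31.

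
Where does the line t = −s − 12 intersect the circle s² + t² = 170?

Express t = −s − 12 and substitute into the circle:
2s² + 24s − 26 = 0  ⟹  s² + 12s − 13 = 0
s = 1 or s = −13, giving (1, −13) and (−13, 1).

(−13, 1) and (1, −13)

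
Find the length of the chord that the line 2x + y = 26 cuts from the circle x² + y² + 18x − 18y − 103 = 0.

Centre (−9, 9), r² = 265. Perpendicular distance d from centre to line = |−35| / √5 = 35/√5.
Half the chord is √(r² − d²) = √(20), so the full chord is 4√5.

4√5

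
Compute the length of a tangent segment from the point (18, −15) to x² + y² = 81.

With centre O = (0, 0), |OP|² = 549 and r² = 81.
By the tangent–radius right angle, tangent length = √(|PO|² − r²) = √468 = 6√13.

6√13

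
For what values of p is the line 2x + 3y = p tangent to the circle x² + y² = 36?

p = ±6√13

For a tangent, require d(centre, line) = r = 6.
|2·0 + 3·0 − p| / √13 = 6
|p| = 6√13.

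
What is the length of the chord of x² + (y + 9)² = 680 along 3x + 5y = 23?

Centre (0, −9), r² = 680. Perpendicular distance d from centre to line = |−68| / √34 = 68/√34.
Half the chord is √(r² − d²) = √(544), so the full chord is 8√34.

8√34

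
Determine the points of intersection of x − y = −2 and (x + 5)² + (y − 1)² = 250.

(−14, −12) and (8, 10)

Substitute y = x + 2:
2x² + 12x − 224 = 0  ⟹  x² + 6x − 112 = 0
x = 8 or x = −14, giving (8, 10) and (−14, −12).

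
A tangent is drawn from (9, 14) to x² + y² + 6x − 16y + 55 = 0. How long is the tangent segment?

The centre is (−3, 8) and r = 3√2. The square of the distance from P to the centre is 144 + 36 = 180.
Power of the point: PT² = |PO|² − r² = 162, so PT = 9√2.

9√2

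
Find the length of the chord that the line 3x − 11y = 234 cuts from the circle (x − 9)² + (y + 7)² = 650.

From the line, y = (−234 + 3x)/11. Substituting:
130x² − 3120x − 44200 = 0  ⟹  x² − 24x − 340 = 0
x = 34 or x = −10, giving (34, −12) and (−10, −24).
|(34, −12) − (−10, −24)| = √((44)² + (12)²) = 4√130.

4√130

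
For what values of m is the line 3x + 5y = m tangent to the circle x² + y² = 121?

m = ±11√34

For a tangent, require d(centre, line) = r = 11.
|3·0 + 5·0 − m| / √34 = 11
|m| = 11√34.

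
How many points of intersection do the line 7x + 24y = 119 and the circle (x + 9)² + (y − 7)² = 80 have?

2

Centre (−9, 7), r² = 80. Distance² from centre to line = (−14)²/625 = 196/625.
Since d² < r², the line cuts the circle twice.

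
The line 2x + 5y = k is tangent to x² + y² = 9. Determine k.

k = ±3√29

Tangency holds when the distance from the centre (0, 0) to the line equals the radius 3:
|2·0 + 5·0 − k| / √29 = 3
|k| = 3√29.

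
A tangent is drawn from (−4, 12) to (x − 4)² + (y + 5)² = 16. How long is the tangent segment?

√337

With centre O = (4, −5), |OP|² = 353 and r² = 16.
The tangent meets the radius at right angles, so tangent² = |PO|² − r² = 353 − 16 = 337.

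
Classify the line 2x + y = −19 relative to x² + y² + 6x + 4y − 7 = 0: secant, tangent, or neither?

Substituting the line into the circle gives 5x² + 74x + 278 = 0.
Δ = 5476 − 5560 = −84.
No real roots: the line does not meet the circle.

neither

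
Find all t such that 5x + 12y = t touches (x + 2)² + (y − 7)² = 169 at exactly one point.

t = −95 or t = 243

The line touches the circle iff its distance from (−2, 7) is 13:
|5·(−2) + 12·7 − t| / √169 = 13
|t − (74)| = 13·13, so t = 243 or t = −95.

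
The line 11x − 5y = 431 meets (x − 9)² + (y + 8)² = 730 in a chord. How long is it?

2√146

Centre (9, −8), r² = 730. Perpendicular distance d from centre to line = |−292| / √146 = 292/√146.
Half the chord is √(r² − d²) = √(146), so the full chord is 2√146.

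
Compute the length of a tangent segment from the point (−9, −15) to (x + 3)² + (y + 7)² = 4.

Centre (−3, −7), r² = 4. |PO|² = (−6)² + (−8)² = 100.
Power of the point: PT² = |PO|² − r² = 96, so PT = 4√6.

4√6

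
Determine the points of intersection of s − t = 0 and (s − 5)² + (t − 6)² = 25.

From the line, t = s. Substituting:
2s² − 22s + 36 = 0  ⟹  s² − 11s + 18 = 0
s = 9 or s = 2, giving (9, 9) and (2, 2).

(2, 2) and (9, 9)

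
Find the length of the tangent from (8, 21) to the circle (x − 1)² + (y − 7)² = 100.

√145

With centre O = (1, 7), |OP|² = 245 and r² = 100.
By the tangent–radius right angle, tangent length = √(|PO|² − r²) = √145.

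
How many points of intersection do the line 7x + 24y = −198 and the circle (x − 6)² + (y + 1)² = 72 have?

Substituting the line into the circle gives 625x² − 4476x + 9540 = 0.
Δ = 20034576 − 23850000 = −3815424.
No real roots: the line does not meet the circle.

0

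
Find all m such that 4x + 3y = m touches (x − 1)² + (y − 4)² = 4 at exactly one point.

m = 6 or m = 26

Tangency holds when the distance from the centre (1, 4) to the line equals the radius 2:
|4·1 + 3·4 − m| / √25 = 2
|m − (16)| = 2·5, so m = 26 or m = 6.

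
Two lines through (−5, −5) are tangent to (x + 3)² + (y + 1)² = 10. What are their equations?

3x + y = −20 and x − 3y = 10

Write the tangent as mx − y + (−5 − m·(−5)) = 0 and set its distance from the centre to √10:
[m·(2) − (4)]² = 10(m² + 1)
3m² + 8m − 3 = 0, so m = −3 or m = 1/3.
With m = −3: 3x + y = −20. With m = 1/3: x − 3y = 10.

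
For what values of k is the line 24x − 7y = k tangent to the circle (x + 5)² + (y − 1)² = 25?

k = −252 or k = −2

The line touches the circle iff its distance from (−5, 1) is 5:
|24·(−5) − 7·1 − k| / √625 = 5
|k − (−127)| = 5·25, so k = −2 or k = −252.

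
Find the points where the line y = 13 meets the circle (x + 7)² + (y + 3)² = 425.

Substitute y = 13:
x² + 14x − 120 = 0
x = 6 or x = −20, giving (6, 13) and (−20, 13).

(−20, 13) and (6, 13)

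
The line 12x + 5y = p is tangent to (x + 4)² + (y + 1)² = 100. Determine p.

For a tangent, require d(centre, line) = r = 10.
|12·(−4) + 5·(−1) − p| / √169 = 10
|p − (−53)| = 10·13, so p = 77 or p = −183.

p = −183 or p = 77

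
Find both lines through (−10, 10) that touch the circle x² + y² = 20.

A line y − (10) = m(x − (−10)) is tangent when its distance from (0, 0) is 2√5:
[m·(10) − (−10)]² = 20(m² + 1)
2m² + 5m + 2 = 0, so m = −1/2 or m = −2.
Through (−10, 10) these give x + 2y = 10 and 2x + y = −10.

x + 2y = 10 and 2x + y = −10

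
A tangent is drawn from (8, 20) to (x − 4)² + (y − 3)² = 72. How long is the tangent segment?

√233

The centre is (4, 3) and r = 6√2. The square of the distance from P to the centre is 16 + 289 = 305.
The tangent meets the radius at right angles, so tangent² = |PO|² − r² = 305 − 72 = 233.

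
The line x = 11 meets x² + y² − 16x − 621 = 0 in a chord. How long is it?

The line gives x = 11. Substituting into the circle:
y² − 676 = 0
y = 26 or y = −26, giving (11, 26) and (11, −26).
Chord length = distance between (11, 26) and (11, −26) = √2704 = 52.

52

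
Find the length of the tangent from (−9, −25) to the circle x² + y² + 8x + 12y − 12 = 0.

Centre (−4, −6), r² = 64. |PO|² = (−5)² + (−19)² = 386.
Power of the point: PT² = |PO|² − r² = 322, so PT = √322.

√322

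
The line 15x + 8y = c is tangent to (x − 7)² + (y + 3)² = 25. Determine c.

Tangency holds when the distance from the centre (7, −3) to the line equals the radius 5:
|15·7 + 8·(−3) − c| / √289 = 5
|c − (81)| = 5·17, so c = 166 or c = −4.

c = −4 or c = 166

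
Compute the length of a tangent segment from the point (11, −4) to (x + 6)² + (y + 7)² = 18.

2√70

Centre (−6, −7), r² = 18. |PO|² = (17)² + (3)² = 298.
Power of the point: PT² = |PO|² − r² = 280, so PT = 2√70.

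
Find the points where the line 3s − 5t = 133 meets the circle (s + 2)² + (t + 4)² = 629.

(−4, −29) and (21, −14)

Express t = (−133 + 3s)/5 and substitute into the circle:
34s² − 578s − 2856 = 0  ⟹  s² − 17s − 84 = 0
s = 21 or s = −4, giving (21, −14) and (−4, −29).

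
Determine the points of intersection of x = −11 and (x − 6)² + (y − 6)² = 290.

The line gives x = −11. Substituting into the circle:
y² − 12y + 35 = 0
y = 7 or y = 5, giving (−11, 7) and (−11, 5).

(−11, 5) and (−11, 7)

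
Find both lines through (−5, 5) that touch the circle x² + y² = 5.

Let a tangent through (−5, 5) have slope m. Its distance from (0, 0) must equal √5:
(5m − (−5))² = 5(m² + 1)
2m² + 5m + 2 = 0, so m = −1/2 or m = −2.
Through (−5, 5) these give x + 2y = 5 and 2x + y = −5.

x + 2y = 5 and 2x + y = −5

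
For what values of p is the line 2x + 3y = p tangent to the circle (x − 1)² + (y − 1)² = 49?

p = 5 ± 7√13

Tangency holds when the distance from the centre (1, 1) to the line equals the radius 7:
|2·1 + 3·1 − p| / √13 = 7
|p − (5)| = 7√13.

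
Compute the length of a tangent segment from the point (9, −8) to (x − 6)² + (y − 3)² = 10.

Centre (6, 3), r² = 10. |PO|² = (3)² + (−11)² = 130.
By the tangent–radius right angle, tangent length = √(|PO|² − r²) = √120 = 2√30.

2√30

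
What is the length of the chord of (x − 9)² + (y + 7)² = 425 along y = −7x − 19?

The distance from (9, −7) to the line is 75/√50, and r² = 425.
Half the chord is √(r² − d²) = √(625/2), so the full chord is 25√2.

25√2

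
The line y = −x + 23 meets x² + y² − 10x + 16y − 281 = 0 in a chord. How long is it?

From the line, y = −x + 23. Substituting:
2x² − 72x + 616 = 0  ⟹  x² − 36x + 308 = 0
x = 22 or x = 14, giving (22, 1) and (14, 9).
Chord length = distance between (22, 1) and (14, 9) = √128 = 8√2.

8√2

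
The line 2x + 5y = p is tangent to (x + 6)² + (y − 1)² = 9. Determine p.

For a tangent, require d(centre, line) = r = 3.
|2·(−6) + 5·1 − p| / √29 = 3
|p − (−7)| = 3√29.

p = −7 ± 3√29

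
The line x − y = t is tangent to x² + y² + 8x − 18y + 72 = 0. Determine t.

For a tangent, require d(centre, line) = r = 5.
|1·(−4) − 1·9 − t| / √2 = 5
|t − (−13)| = 5√2.

t = −13 ± 5√2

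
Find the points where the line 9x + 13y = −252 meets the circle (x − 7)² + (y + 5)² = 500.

From the line, y = (−252 − 9x)/13. Substituting:
250x² + 1000x − 41250 = 0  ⟹  x² + 4x − 165 = 0
x = 11 or x = −15, giving (11, −27) and (−15, −9).

(−15, −9) and (11, −27)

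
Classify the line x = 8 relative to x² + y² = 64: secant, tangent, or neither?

Substituting the line into the circle gives y² = 0.
Discriminant = (0)² − 4·1·(0) = 0.
A repeated root: the line is tangent.

tangent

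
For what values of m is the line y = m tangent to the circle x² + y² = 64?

m = −8 or m = 8

The line touches the circle iff its distance from (0, 0) is 8:
|0·0 + 1·0 − m| / √1 = 8
|m| = 8, so m = 8 or m = −8.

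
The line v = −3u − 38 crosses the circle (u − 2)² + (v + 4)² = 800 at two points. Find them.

(−18, 16) and (−2, −32)

From the line, v = −3u − 38. Substituting:
10u² + 200u + 360 = 0  ⟹  u² + 20u + 36 = 0
u = −2 or u = −18, giving (−2, −32) and (−18, 16).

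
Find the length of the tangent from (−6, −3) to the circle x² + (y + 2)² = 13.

2√6

Centre (0, −2), r² = 13. |PO|² = (−6)² + (−1)² = 37.
By the tangent–radius right angle, tangent length = √(|PO|² − r²) = √24 = 2√6.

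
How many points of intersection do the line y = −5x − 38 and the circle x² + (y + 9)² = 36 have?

2

Substituting the line into the circle gives 26x² + 290x + 805 = 0.
Discriminant = (290)² − 4·26·(805) = 380 > 0.
Two real roots: the line is a secant.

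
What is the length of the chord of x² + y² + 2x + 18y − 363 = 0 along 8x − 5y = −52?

The distance from (−1, −9) to the line is 89/√89, and r² = 445.
Chord = 2√(r² − d²) = 2·√(356) = 4√89.

4√89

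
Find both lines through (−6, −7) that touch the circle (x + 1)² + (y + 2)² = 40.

3x + y = −25 and x + 3y = −27

A line y − (−7) = m(x − (−6)) is tangent when its distance from (−1, −2) is 2√10:
(5m − (5))² = 40(m² + 1)
3m² + 10m + 3 = 0, so m = −3 or m = −1/3.
With m = −3: 3x + y = −25. With m = −1/3: x + 3y = −27.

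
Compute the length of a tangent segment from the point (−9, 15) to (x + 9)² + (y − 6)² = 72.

With centre O = (−9, 6), |OP|² = 81 and r² = 72.
By the tangent–radius right angle, tangent length = √(|PO|² − r²) = √9 = 3.

3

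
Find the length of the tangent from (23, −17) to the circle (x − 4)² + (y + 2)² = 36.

5√22

With centre O = (4, −2), |OP|² = 586 and r² = 36.
By the tangent–radius right angle, tangent length = √(|PO|² − r²) = √550 = 5√22.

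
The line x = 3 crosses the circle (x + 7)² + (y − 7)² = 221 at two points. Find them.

(3, −4) and (3, 18)

The line gives x = 3. Substituting into the circle:
y² − 14y − 72 = 0
y = 18 or y = −4, giving (3, 18) and (3, −4).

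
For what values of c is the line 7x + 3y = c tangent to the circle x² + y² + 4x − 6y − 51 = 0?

Tangency holds when the distance from the centre (−2, 3) to the line equals the radius 8:
|7·(−2) + 3·3 − c| / √58 = 8
|c − (−5)| = 8√58.

c = −5 ± 8√58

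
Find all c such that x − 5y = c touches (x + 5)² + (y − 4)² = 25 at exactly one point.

c = −25 ± 5√26

For a tangent, require d(centre, line) = r = 5.
|1·(−5) − 5·4 − c| / √26 = 5
|c − (−25)| = 5√26.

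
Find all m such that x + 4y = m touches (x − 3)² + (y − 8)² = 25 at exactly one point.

Tangency holds when the distance from the centre (3, 8) to the line equals the radius 5:
|1·3 + 4·8 − m| / √17 = 5
|m − (35)| = 5√17.

m = 35 ± 5√17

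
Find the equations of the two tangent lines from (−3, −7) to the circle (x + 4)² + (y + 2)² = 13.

3x − 2y = 5 and 2x + 3y = −27

Let a tangent through (−3, −7) have slope m. Its distance from (−4, −2) must equal √13:
[m·(−1) − (5)]² = 13(m² + 1)
6m² − 5m − 6 = 0, so m = 3/2 or m = −2/3.
Through (−3, −7) these give 3x − 2y = 5 and 2x + 3y = −27.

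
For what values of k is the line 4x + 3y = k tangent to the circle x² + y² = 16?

k = −20 or k = 20

For a tangent, require d(centre, line) = r = 4.
|4·0 + 3·0 − k| / √25 = 4
|k| = 4·5, so k = 20 or k = −20.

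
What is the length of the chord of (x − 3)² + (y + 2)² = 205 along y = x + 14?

The distance from (3, −2) to the line is 19/√2, and r² = 205.
Chord = 2√(r² − d²) = 2·√(49/2) = 7√2.

7√2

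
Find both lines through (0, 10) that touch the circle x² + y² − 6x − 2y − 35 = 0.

2x − y = −10 and x + 2y = 20

Let a tangent through (0, 10) have slope m. Its distance from (3, 1) must equal 3√5:
(3m − (−9))² = 45(m² + 1)
2m² − 3m − 2 = 0, so m = 2 or m = −1/2.
With m = 2: 2x − y = −10. With m = −1/2: x + 2y = 20.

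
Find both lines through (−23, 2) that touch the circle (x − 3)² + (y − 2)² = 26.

Write the tangent as mx − y + (2 − m·(−23)) = 0 and set its distance from the centre to √26:
(26m − (0))² = 26(m² + 1)
25m² − 1 = 0, so m = −1/5 or m = 1/5.
With m = −1/5: x + 5y = −13. With m = 1/5: x − 5y = −33.

x + 5y = −13 and x − 5y = −33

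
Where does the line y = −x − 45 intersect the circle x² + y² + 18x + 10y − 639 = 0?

From the line, y = −x − 45. Substituting:
2x² + 98x + 936 = 0  ⟹  x² + 49x + 468 = 0
x = −13 or x = −36, giving (−13, −32) and (−36, −9).

(−36, −9) and (−13, −32)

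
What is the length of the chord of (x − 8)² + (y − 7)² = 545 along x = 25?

32

Centre (8, 7), r² = 545. Perpendicular distance d from centre to line = |−17| / √1 = 17.
Half the chord is √(r² − d²) = √(256), so the full chord is 32.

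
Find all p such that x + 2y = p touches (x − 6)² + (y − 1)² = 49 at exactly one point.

p = 8 ± 7√5

Tangency holds when the distance from the centre (6, 1) to the line equals the radius 7:
|1·6 + 2·1 − p| / √5 = 7
|p − (8)| = 7√5.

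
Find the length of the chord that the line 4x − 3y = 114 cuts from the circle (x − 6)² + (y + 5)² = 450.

30

The distance from (6, −5) to the line is 75/√25, and r² = 450.
Chord = 2√(r² − d²) = 2·√(225) = 30.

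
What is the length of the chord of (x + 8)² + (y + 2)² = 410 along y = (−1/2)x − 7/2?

Express y = (−7 − x)/2 and substitute into the circle:
5x² + 70x − 1375 = 0  ⟹  x² + 14x − 275 = 0
x = 11 or x = −25, giving (11, −9) and (−25, 9).
Chord length = distance between (11, −9) and (−25, 9) = √1620 = 18√5.

18√5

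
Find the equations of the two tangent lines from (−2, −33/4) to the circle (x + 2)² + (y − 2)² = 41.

Write the tangent as mx − y + (−33/4 − m·(−2)) = 0 and set its distance from the centre to √41:
[m·(0) − (41/4)]² = 41(m² + 1)
16m² − 25 = 0, so m = 5/4 or m = −5/4.
Through (−2, −33/4) these give 5x − 4y = 23 and 5x + 4y = −43.

5x − 4y = 23 and 5x + 4y = −43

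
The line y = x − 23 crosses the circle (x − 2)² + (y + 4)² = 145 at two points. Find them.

From the line, y = x − 23. Substituting:
2x² − 42x + 220 = 0  ⟹  x² − 21x + 110 = 0
x = 11 or x = 10, giving (11, −12) and (10, −13).

(10, −13) and (11, −12)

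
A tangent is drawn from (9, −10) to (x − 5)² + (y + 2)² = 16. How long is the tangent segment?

8

The centre is (5, −2) and r = 4. The square of the distance from P to the centre is 16 + 64 = 80.
Power of the point: PT² = |PO|² − r² = 64, so PT = 8.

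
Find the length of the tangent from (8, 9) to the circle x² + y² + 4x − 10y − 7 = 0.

The centre is (−2, 5) and r = 6. The square of the distance from P to the centre is 100 + 16 = 116.
Power of the point: PT² = |PO|² − r² = 80, so PT = 4√5.

4√5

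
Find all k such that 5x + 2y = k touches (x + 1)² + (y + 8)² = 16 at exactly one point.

The line touches the circle iff its distance from (−1, −8) is 4:
|5·(−1) + 2·(−8) − k| / √29 = 4
|k − (−21)| = 4√29.

k = −21 ± 4√29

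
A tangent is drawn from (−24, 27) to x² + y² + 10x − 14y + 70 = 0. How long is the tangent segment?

Centre (−5, 7), r² = 4. |PO|² = (−19)² + (20)² = 761.
Power of the point: PT² = |PO|² − r² = 757, so PT = √757.

√757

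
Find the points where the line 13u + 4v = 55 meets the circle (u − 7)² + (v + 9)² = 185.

Express v = (55 − 13u)/4 and substitute into the circle:
185u² − 2590u + 6105 = 0  ⟹  u² − 14u + 33 = 0
u = 11 or u = 3, giving (11, −22) and (3, 4).

(3, 4) and (11, −22)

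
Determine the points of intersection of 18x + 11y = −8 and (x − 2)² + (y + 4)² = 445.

(−9, 14) and (13, −22)

Substitute y = (−8 − 18x)/11:
445x² − 1780x − 52065 = 0  ⟹  x² − 4x − 117 = 0
x = 13 or x = −9, giving (13, −22) and (−9, 14).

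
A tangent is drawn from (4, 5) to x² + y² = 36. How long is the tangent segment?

√5

Centre (0, 0), r² = 36. |PO|² = (4)² + (5)² = 41.
The tangent meets the radius at right angles, so tangent² = |PO|² − r² = 41 − 36 = 5.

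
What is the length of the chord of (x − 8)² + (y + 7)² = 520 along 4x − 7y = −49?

4√65

Substitute y = (49 + 4x)/7:
65x² − 12740 = 0  ⟹  x² − 196 = 0
x = 14 or x = −14, giving (14, 15) and (−14, −1).
|(14, 15) − (−14, −1)| = √((28)² + (16)²) = 4√65.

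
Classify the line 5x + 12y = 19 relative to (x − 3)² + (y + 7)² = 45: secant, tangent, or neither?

Centre (3, −7), r² = 45. Distance² from centre to line = (−88)²/169 = 7744/169.
Since d² > r², the line lies outside the circle.

neither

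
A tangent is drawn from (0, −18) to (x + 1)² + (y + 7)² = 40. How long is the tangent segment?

√82

Centre (−1, −7), r² = 40. |PO|² = (1)² + (−11)² = 122.
Power of the point: PT² = |PO|² − r² = 82, so PT = √82.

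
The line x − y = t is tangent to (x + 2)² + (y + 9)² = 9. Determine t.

t = 7 ± 3√2

The line touches the circle iff its distance from (−2, −9) is 3:
|1·(−2) − 1·(−9) − t| / √2 = 3
|t − (7)| = 3√2.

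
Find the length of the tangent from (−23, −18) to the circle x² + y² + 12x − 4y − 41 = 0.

4√38

Centre (−6, 2), r² = 81. |PO|² = (−17)² + (−20)² = 689.
By the tangent–radius right angle, tangent length = √(|PO|² − r²) = √608 = 4√38.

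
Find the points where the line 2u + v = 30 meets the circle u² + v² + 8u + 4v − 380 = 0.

From the line, v = −2u + 30. Substituting:
5u² − 120u + 640 = 0  ⟹  u² − 24u + 128 = 0
u = 16 or u = 8, giving (16, −2) and (8, 14).

(8, 14) and (16, −2)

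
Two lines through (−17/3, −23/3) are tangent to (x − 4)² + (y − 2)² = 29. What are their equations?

2x − 5y = 27 and 5x − 2y = −13

Write the tangent as mx − y + (−23/3 − m·(−17/3)) = 0 and set its distance from the centre to √29:
(29/3m − (29/3))² = 29(m² + 1)
10m² − 29m + 10 = 0, so m = 2/5 or m = 5/2.
With m = 2/5: 2x − 5y = 27. With m = 5/2: 5x − 2y = −13.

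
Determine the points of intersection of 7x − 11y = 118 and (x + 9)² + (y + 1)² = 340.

Express y = (−118 + 7x)/11 and substitute into the circle:
170x² + 680x − 19890 = 0  ⟹  x² + 4x − 117 = 0
x = 9 or x = −13, giving (9, −5) and (−13, −19).

(−13, −19) and (9, −5)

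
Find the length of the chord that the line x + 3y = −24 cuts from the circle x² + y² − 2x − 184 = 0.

The distance from (1, 0) to the line is 25/√10, and r² = 185.
Half the chord is √(r² − d²) = √(245/2), so the full chord is 7√10.

7√10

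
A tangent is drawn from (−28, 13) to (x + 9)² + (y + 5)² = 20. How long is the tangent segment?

Centre (−9, −5), r² = 20. |PO|² = (−19)² + (18)² = 685.
By the tangent–radius right angle, tangent length = √(|PO|² − r²) = √665.

√665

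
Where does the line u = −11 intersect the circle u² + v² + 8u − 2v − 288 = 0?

The line gives u = −11. Substituting into the circle:
v² − 2v − 255 = 0
v = 17 or v = −15, giving (−11, 17) and (−11, −15).

(−11, −15) and (−11, 17)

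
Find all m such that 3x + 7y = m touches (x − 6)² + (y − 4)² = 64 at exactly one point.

m = 46 ± 8√58

The line touches the circle iff its distance from (6, 4) is 8:
|3·6 + 7·4 − m| / √58 = 8
|m − (46)| = 8√58.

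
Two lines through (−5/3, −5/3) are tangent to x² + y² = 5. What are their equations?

2x + y = −5 and x + 2y = −5

A line y − (−5/3) = m(x − (−5/3)) is tangent when its distance from (0, 0) is √5:
[m·(5/3) − (5/3)]² = 5(m² + 1)
2m² + 5m + 2 = 0, so m = −2 or m = −1/2.
With m = −2: 2x + y = −5. With m = −1/2: x + 2y = −5.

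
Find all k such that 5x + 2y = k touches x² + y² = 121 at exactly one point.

For a tangent, require d(centre, line) = r = 11.
|5·0 + 2·0 − k| / √29 = 11
|k| = 11√29.

k = ±11√29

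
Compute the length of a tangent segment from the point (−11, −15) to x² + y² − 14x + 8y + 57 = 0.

√437

The centre is (7, −4) and r = 2√2. The square of the distance from P to the centre is 324 + 121 = 445.
Power of the point: PT² = |PO|² − r² = 437, so PT = √437.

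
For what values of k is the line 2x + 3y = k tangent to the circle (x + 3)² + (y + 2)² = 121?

The line touches the circle iff its distance from (−3, −2) is 11:
|2·(−3) + 3·(−2) − k| / √13 = 11
|k − (−12)| = 11√13.

k = −12 ± 11√13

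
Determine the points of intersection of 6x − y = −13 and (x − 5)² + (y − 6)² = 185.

(−3, −5) and (1, 19)

Express y = 6x + 13 and substitute into the circle:
37x² + 74x − 111 = 0  ⟹  x² + 2x − 3 = 0
x = 1 or x = −3, giving (1, 19) and (−3, −5).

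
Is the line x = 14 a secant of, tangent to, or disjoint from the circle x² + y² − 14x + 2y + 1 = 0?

Substituting the line into the circle gives y² + 2y + 1 = 0.
Discriminant = (2)² − 4·1·(1) = 0.
A repeated root: the line is tangent.

tangent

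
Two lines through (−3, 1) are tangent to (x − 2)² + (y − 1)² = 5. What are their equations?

A line y − (1) = m(x − (−3)) is tangent when its distance from (2, 1) is √5:
(5m − (0))² = 5(m² + 1)
4m² − 1 = 0, so m = 1/2 or m = −1/2.
Through (−3, 1) these give x − 2y = −5 and x + 2y = −1.

x − 2y = −5 and x + 2y = −1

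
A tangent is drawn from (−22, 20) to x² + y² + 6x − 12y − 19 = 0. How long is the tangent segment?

√493

The centre is (−3, 6) and r = 8. The square of the distance from P to the centre is 361 + 196 = 557.
Power of the point: PT² = |PO|² − r² = 493, so PT = √493.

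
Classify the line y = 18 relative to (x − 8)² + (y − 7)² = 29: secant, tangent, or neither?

Substituting the line into the circle gives x² − 16x + 156 = 0.
Discriminant = (−16)² − 4·1·(156) = −368 < 0.
No real roots: the line does not meet the circle.

neither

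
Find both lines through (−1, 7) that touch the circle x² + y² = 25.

4x − 3y = −25 and 3x + 4y = 25

Let a tangent through (−1, 7) have slope m. Its distance from (0, 0) must equal 5:
(1m − (−7))² = 25(m² + 1)
12m² − 7m − 12 = 0, so m = 4/3 or m = −3/4.
Through (−1, 7) these give 4x − 3y = −25 and 3x + 4y = 25.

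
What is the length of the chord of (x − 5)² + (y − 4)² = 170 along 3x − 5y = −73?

Substitute y = (73 + 3x)/5:
34x² + 68x − 816 = 0  ⟹  x² + 2x − 24 = 0
x = 4 or x = −6, giving (4, 17) and (−6, 11).
|(4, 17) − (−6, 11)| = √((10)² + (6)²) = 2√34.

2√34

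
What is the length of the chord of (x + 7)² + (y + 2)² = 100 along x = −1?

16

The line gives x = −1. Substituting into the circle:
y² + 4y − 60 = 0
y = 6 or y = −10, giving (−1, 6) and (−1, −10).
Chord length = distance between (−1, 6) and (−1, −10) = √256 = 16.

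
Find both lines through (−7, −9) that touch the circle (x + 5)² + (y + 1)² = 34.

3x − 5y = 24 and 5x + 3y = −62

Write the tangent as mx − y + (−9 − m·(−7)) = 0 and set its distance from the centre to √34:
(2m − (8))² = 34(m² + 1)
15m² + 16m − 15 = 0, so m = 3/5 or m = −5/3.
Through (−7, −9) these give 3x − 5y = 24 and 5x + 3y = −62.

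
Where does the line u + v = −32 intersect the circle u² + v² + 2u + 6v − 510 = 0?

(−23, −9) and (−7, −25)

Substitute v = −u − 32:
2u² + 60u + 322 = 0  ⟹  u² + 30u + 161 = 0
u = −7 or u = −23, giving (−7, −25) and (−23, −9).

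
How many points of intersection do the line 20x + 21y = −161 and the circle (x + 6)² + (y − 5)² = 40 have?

2

d² = (20·(−6) + 21·5 − (−161))²/841 = 21316/841; r² = 40.
Since d² < r², the line cuts the circle twice.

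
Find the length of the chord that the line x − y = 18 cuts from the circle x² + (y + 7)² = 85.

Express y = x − 18 and substitute into the circle:
2x² − 22x + 36 = 0  ⟹  x² − 11x + 18 = 0
x = 9 or x = 2, giving (9, −9) and (2, −16).
Chord length = distance between (9, −9) and (2, −16) = √98 = 7√2.

7√2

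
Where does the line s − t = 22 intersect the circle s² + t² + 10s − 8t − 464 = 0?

(7, −15) and (14, −8)

Express t = s − 22 and substitute into the circle:
2s² − 42s + 196 = 0  ⟹  s² − 21s + 98 = 0
s = 14 or s = 7, giving (14, −8) and (7, −15).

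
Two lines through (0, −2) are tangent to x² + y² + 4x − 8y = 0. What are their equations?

x + 2y = −4 and 2x − y = 2

Let a tangent through (0, −2) have slope m. Its distance from (−2, 4) must equal 2√5:
(−2m − (6))² = 20(m² + 1)
2m² − 3m − 2 = 0, so m = −1/2 or m = 2.
With m = −1/2: x + 2y = −4. With m = 2: 2x − y = 2.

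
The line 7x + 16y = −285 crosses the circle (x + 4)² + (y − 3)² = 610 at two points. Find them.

Substitute y = (−285 − 7x)/16:
305x² + 6710x − 41175 = 0  ⟹  x² + 22x − 135 = 0
x = 5 or x = −27, giving (5, −20) and (−27, −6).

(−27, −6) and (5, −20)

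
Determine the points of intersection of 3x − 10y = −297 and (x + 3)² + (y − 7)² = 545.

(−19, 24) and (1, 30)

From the line, y = (297 + 3x)/10. Substituting:
109x² + 1962x − 2071 = 0  ⟹  x² + 18x − 19 = 0
x = 1 or x = −19, giving (1, 30) and (−19, 24).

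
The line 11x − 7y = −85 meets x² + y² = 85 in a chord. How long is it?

√170

The distance from (0, 0) to the line is 85/√170, and r² = 85.
Chord = 2√(r² − d²) = 2·√(85/2) = √170.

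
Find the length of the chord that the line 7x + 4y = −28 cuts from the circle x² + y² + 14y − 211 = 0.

Centre (0, −7), r² = 260. Perpendicular distance d from centre to line = |0| / √65 = 0/√65.
Chord = 2√(r² − d²) = 2·√(260) = 4√65.

4√65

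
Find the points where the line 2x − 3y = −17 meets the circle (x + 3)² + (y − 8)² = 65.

(−7, 1) and (5, 9)

Express y = (17 + 2x)/3 and substitute into the circle:
13x² + 26x − 455 = 0  ⟹  x² + 2x − 35 = 0
x = 5 or x = −7, giving (5, 9) and (−7, 1).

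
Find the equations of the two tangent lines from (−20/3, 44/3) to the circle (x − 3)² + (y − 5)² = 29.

2x + 5y = 60 and 5x + 2y = −4

Let a tangent through (−20/3, 44/3) have slope m. Its distance from (3, 5) must equal √29:
(29/3m − (−29/3))² = 29(m² + 1)
10m² + 29m + 10 = 0, so m = −2/5 or m = −5/2.
With m = −2/5: 2x + 5y = 60. With m = −5/2: 5x + 2y = −4.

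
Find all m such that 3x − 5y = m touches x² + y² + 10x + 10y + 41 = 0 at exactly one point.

For a tangent, require d(centre, line) = r = 3.
|3·(−5) − 5·(−5) − m| / √34 = 3
|m − (10)| = 3√34.

m = 10 ± 3√34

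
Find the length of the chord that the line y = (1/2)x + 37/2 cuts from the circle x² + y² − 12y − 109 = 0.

Express y = (37 + x)/2 and substitute into the circle:
5x² + 50x + 45 = 0  ⟹  x² + 10x + 9 = 0
x = −1 or x = −9, giving (−1, 18) and (−9, 14).
|(−1, 18) − (−9, 14)| = √((8)² + (4)²) = 4√5.

4√5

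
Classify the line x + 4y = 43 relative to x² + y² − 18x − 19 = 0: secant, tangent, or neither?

Centre (9, 0), r² = 100. Distance² from centre to line = (−34)²/17 = 68.
Since d² < r², the line cuts the circle twice.

secant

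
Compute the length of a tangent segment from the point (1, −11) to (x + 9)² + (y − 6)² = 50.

√339

The centre is (−9, 6) and r = 5√2. The square of the distance from P to the centre is 100 + 289 = 389.
The tangent meets the radius at right angles, so tangent² = |PO|² − r² = 389 − 50 = 339.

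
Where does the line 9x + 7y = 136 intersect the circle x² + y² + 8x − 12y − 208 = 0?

From the line, y = (136 − 9x)/7. Substituting:
130x² − 1300x − 3120 = 0  ⟹  x² − 10x − 24 = 0
x = 12 or x = −2, giving (12, 4) and (−2, 22).

(−2, 22) and (12, 4)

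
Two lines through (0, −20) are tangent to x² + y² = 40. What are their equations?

3x + y = −20 and 3x − y = 20

Write the tangent as mx − y + (−20 − m·(0)) = 0 and set its distance from the centre to 2√10:
(0m − (20))² = 40(m² + 1)
m² − 9 = 0, so m = −3 or m = 3.
With m = −3: 3x + y = −20. With m = 3: 3x − y = 20.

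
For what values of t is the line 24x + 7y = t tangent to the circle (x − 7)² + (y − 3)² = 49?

Tangency holds when the distance from the centre (7, 3) to the line equals the radius 7:
|24·7 + 7·3 − t| / √625 = 7
|t − (189)| = 7·25, so t = 364 or t = 14.

t = 14 or t = 364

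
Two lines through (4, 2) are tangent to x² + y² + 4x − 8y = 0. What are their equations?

2x + y = 10 and x − 2y = 0

Write the tangent as mx − y + (2 − m·(4)) = 0 and set its distance from the centre to 2√5:
[m·(−6) − (2)]² = 20(m² + 1)
2m² + 3m − 2 = 0, so m = −2 or m = 1/2.
Through (4, 2) these give 2x + y = 10 and x − 2y = 0.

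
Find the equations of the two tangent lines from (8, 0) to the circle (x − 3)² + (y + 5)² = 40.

x + 3y = 8 and 3x + y = 24

Write the tangent as mx − y + (0 − m·(8)) = 0 and set its distance from the centre to 2√10:
[m·(−5) − (−5)]² = 40(m² + 1)
3m² + 10m + 3 = 0, so m = −1/3 or m = −3.
Through (8, 0) these give x + 3y = 8 and 3x + y = 24.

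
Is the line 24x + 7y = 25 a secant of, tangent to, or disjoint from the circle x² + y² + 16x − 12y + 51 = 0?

tangent

Substituting the line into the circle gives 625x² + 1600x + 1024 = 0.
Discriminant = (1600)² − 4·625·(1024) = 0.
A repeated root: the line is tangent.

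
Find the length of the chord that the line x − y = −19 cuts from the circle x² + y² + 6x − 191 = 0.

The distance from (−3, 0) to the line is 16/√2, and r² = 200.
Chord = 2√(r² − d²) = 2·√(72) = 12√2.

12√2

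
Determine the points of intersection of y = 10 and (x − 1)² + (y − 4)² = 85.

From the line, y = 10. Substituting:
x² − 2x − 48 = 0
x = 8 or x = −6, giving (8, 10) and (−6, 10).

(−6, 10) and (8, 10)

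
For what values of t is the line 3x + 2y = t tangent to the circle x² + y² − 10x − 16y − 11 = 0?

t = 31 ± 10√13

For a tangent, require d(centre, line) = r = 10.
|3·5 + 2·8 − t| / √13 = 10
|t − (31)| = 10√13.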